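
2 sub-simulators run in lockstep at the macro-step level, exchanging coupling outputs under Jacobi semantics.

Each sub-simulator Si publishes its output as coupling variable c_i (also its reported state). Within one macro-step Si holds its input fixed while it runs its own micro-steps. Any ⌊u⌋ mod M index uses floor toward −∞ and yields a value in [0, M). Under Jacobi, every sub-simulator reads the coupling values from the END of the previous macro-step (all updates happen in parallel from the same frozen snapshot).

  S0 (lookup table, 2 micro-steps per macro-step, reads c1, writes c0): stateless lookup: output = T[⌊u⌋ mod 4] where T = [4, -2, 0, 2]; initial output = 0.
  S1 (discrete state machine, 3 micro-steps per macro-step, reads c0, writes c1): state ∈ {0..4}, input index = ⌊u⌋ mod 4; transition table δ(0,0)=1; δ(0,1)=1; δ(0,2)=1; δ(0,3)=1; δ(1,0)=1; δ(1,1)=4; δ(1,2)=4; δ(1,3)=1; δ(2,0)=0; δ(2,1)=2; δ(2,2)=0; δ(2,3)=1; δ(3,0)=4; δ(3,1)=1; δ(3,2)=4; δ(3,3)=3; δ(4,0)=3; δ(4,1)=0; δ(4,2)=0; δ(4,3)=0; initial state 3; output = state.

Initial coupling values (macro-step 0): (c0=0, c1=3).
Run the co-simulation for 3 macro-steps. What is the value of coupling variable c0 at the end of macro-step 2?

c0 at macro-step 2 = 4

macro 1: S0 reads c1=3 → after 2×micro: 2; S1 reads c0=0 → after 3×micro: 4 ⇒ (c0=2, c1=4)
macro 2: S0 reads c1=4 → after 2×micro: 4; S1 reads c0=2 → after 3×micro: 4 ⇒ (c0=4, c1=4)
macro 3: S0 reads c1=4 → after 2×micro: 4; S1 reads c0=4 → after 3×micro: 3 ⇒ (c0=4, c1=3)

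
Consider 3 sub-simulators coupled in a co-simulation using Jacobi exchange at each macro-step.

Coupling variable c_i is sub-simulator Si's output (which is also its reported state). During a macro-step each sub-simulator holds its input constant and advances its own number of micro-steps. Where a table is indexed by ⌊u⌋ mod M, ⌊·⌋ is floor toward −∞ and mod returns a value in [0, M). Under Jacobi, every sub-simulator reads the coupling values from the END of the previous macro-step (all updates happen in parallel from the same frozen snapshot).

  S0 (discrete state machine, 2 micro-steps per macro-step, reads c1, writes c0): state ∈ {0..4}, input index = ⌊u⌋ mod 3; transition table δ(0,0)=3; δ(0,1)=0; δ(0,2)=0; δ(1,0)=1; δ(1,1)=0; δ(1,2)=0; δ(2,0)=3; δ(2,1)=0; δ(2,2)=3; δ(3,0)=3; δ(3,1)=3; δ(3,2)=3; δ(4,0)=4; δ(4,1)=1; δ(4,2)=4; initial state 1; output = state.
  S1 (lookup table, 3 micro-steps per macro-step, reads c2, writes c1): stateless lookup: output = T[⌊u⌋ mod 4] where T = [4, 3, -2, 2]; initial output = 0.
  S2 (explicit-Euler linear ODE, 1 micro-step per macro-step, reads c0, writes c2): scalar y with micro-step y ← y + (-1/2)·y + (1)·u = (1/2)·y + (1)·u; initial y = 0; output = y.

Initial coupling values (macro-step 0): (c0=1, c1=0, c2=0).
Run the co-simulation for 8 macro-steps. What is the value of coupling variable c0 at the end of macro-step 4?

c0 at macro-step 4 = 3

macro 1: S0 reads c1=0 → after 2×micro: 1; S1 reads c2=0 → after 3×micro: 4; S2 reads c0=1 → after 1×micro: 1 ⇒ (c0=1, c1=4, c2=1)
macro 2: S0 reads c1=4 → after 2×micro: 0; S1 reads c2=1 → after 3×micro: 3; S2 reads c0=1 → after 1×micro: 3/2 ⇒ (c0=0, c1=3, c2=3/2)
macro 3: S0 reads c1=3 → after 2×micro: 3; S1 reads c2=3/2 → after 3×micro: 3; S2 reads c0=0 → after 1×micro: 3/4 ⇒ (c0=3, c1=3, c2=3/4)
macro 4: S0 reads c1=3 → after 2×micro: 3; S1 reads c2=3/4 → after 3×micro: 4; S2 reads c0=3 → after 1×micro: 27/8 ⇒ (c0=3, c1=4, c2=27/8)
macro 5: S0 reads c1=4 → after 2×micro: 3; S1 reads c2=27/8 → after 3×micro: 2; S2 reads c0=3 → after 1×micro: 75/16 ⇒ (c0=3, c1=2, c2=75/16)
macro 6: S0 reads c1=2 → after 2×micro: 3; S1 reads c2=75/16 → after 3×micro: 4; S2 reads c0=3 → after 1×micro: 171/32 ⇒ (c0=3, c1=4, c2=171/32)
macro 7: S0 reads c1=4 → after 2×micro: 3; S1 reads c2=171/32 → after 3×micro: 3; S2 reads c0=3 → after 1×micro: 363/64 ⇒ (c0=3, c1=3, c2=363/64)
macro 8: S0 reads c1=3 → after 2×micro: 3; S1 reads c2=363/64 → after 3×micro: 3; S2 reads c0=3 → after 1×micro: 747/128 ⇒ (c0=3, c1=3, c2=747/128)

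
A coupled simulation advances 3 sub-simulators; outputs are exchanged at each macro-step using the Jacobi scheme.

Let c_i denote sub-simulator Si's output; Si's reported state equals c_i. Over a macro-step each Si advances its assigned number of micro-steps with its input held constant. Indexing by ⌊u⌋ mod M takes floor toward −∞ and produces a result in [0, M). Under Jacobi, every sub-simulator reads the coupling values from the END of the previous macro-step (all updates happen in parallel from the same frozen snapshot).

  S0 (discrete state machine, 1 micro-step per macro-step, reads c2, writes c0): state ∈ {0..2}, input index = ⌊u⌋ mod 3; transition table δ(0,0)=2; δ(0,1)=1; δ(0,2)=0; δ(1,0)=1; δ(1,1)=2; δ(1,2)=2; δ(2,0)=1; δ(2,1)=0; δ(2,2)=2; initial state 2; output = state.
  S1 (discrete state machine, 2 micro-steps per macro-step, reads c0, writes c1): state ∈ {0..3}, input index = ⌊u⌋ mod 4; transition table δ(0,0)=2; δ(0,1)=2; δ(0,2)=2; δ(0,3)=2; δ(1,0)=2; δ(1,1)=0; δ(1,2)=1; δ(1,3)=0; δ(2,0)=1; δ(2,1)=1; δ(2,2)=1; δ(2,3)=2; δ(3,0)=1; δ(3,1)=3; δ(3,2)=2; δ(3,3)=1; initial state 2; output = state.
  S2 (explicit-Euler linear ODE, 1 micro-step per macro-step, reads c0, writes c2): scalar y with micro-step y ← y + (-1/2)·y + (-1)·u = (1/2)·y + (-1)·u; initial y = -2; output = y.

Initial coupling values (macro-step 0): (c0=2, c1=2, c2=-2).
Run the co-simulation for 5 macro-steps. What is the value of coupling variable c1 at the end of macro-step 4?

c1 at macro-step 4 = 1

macro 1: S0 reads c2=-2 → after 1×micro: 0; S1 reads c0=2 → after 2×micro: 1; S2 reads c0=2 → after 1×micro: -3 ⇒ (c0=0, c1=1, c2=-3)
macro 2: S0 reads c2=-3 → after 1×micro: 2; S1 reads c0=0 → after 2×micro: 1; S2 reads c0=0 → after 1×micro: -3/2 ⇒ (c0=2, c1=1, c2=-3/2)
macro 3: S0 reads c2=-3/2 → after 1×micro: 0; S1 reads c0=2 → after 2×micro: 1; S2 reads c0=2 → after 1×micro: -11/4 ⇒ (c0=0, c1=1, c2=-11/4)
macro 4: S0 reads c2=-11/4 → after 1×micro: 2; S1 reads c0=0 → after 2×micro: 1; S2 reads c0=0 → after 1×micro: -11/8 ⇒ (c0=2, c1=1, c2=-11/8)
macro 5: S0 reads c2=-11/8 → after 1×micro: 0; S1 reads c0=2 → after 2×micro: 1; S2 reads c0=2 → after 1×micro: -43/16 ⇒ (c0=0, c1=1, c2=-43/16)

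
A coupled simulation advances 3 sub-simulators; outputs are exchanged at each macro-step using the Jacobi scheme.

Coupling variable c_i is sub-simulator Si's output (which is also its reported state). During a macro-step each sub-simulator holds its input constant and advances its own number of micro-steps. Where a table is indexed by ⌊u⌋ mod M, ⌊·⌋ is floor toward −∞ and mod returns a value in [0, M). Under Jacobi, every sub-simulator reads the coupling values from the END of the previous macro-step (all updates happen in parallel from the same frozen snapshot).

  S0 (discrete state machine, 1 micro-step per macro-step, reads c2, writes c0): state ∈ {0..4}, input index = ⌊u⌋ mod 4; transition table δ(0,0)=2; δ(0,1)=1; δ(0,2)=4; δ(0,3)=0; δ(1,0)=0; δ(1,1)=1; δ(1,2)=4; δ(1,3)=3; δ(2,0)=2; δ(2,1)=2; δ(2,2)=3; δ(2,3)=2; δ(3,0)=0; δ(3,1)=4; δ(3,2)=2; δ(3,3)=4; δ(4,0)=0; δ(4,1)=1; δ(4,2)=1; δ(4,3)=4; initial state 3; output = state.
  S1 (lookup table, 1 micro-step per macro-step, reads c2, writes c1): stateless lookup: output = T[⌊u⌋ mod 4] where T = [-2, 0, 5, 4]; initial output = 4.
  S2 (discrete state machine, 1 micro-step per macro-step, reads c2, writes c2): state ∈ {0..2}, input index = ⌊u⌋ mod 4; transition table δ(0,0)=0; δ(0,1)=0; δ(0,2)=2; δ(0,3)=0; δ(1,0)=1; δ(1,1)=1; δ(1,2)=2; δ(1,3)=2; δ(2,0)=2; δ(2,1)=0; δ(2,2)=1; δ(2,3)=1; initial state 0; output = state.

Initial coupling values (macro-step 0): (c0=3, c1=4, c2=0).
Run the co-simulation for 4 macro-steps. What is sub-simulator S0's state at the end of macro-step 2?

macro 1: S0 reads c2=0 → after 1×micro: 0; S1 reads c2=0 → after 1×micro: -2; S2 reads c2=0 → after 1×micro: 0 ⇒ (c0=0, c1=-2, c2=0)
macro 2: S0 reads c2=0 → after 1×micro: 2; S1 reads c2=0 → after 1×micro: -2; S2 reads c2=0 → after 1×micro: 0 ⇒ (c0=2, c1=-2, c2=0)
macro 3: S0 reads c2=0 → after 1×micro: 2; S1 reads c2=0 → after 1×micro: -2; S2 reads c2=0 → after 1×micro: 0 ⇒ (c0=2, c1=-2, c2=0)
macro 4: S0 reads c2=0 → after 1×micro: 2; S1 reads c2=0 → after 1×micro: -2; S2 reads c2=0 → after 1×micro: 0 ⇒ (c0=2, c1=-2, c2=0)

S0 state at macro-step 2 = 2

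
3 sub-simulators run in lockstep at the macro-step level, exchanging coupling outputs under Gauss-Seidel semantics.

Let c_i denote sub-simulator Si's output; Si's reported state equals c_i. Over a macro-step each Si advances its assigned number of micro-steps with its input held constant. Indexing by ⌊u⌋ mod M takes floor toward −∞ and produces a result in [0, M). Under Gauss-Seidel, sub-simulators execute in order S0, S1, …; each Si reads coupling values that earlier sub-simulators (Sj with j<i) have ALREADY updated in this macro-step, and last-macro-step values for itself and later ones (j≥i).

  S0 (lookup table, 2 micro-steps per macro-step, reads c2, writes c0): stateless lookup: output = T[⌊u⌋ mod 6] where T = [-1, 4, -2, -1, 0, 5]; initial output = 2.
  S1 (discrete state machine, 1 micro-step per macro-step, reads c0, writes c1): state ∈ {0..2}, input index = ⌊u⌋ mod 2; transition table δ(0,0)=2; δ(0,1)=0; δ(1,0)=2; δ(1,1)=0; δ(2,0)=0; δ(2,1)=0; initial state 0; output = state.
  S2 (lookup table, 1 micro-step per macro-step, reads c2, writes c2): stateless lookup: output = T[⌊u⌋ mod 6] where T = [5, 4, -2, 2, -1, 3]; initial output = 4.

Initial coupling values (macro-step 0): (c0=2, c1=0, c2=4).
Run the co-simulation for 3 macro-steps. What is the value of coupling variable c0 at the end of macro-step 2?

c0 at macro-step 2 = 5

macro 1: S0 reads c2=4 → after 2×micro: 0; S1 reads c0=0 → after 1×micro: 2; S2 reads c2=4 → after 1×micro: -1 ⇒ (c0=0, c1=2, c2=-1)
macro 2: S0 reads c2=-1 → after 2×micro: 5; S1 reads c0=5 → after 1×micro: 0; S2 reads c2=-1 → after 1×micro: 3 ⇒ (c0=5, c1=0, c2=3)
macro 3: S0 reads c2=3 → after 2×micro: -1; S1 reads c0=-1 → after 1×micro: 0; S2 reads c2=3 → after 1×micro: 2 ⇒ (c0=-1, c1=0, c2=2)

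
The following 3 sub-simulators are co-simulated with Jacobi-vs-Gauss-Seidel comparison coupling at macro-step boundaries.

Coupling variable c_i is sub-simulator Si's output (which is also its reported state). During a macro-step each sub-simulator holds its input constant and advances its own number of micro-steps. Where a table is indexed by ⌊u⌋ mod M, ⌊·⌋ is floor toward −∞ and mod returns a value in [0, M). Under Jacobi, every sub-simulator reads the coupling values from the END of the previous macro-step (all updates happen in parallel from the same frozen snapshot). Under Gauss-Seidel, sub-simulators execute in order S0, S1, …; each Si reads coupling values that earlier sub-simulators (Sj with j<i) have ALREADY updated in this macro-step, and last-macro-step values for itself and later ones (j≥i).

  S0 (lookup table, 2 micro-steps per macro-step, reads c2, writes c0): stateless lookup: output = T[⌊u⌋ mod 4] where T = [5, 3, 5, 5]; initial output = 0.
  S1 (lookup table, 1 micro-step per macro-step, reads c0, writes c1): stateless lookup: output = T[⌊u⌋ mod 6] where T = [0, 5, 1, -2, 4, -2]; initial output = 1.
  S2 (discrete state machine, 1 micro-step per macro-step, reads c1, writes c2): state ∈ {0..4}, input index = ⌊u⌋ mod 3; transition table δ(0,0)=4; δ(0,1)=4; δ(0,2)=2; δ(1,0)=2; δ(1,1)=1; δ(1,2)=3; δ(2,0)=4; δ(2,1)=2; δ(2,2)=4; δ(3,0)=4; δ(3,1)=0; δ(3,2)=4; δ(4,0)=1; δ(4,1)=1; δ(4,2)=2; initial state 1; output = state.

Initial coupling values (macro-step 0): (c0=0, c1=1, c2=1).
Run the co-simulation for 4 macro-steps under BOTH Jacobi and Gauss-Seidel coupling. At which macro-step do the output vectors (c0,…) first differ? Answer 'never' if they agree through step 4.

first divergence at macro-step: 1

[Jacobi] macro 1: S0 reads c2=1 → after 2×micro: 3; S1 reads c0=0 → after 1×micro: 0; S2 reads c1=1 → after 1×micro: 1 ⇒ (c0=3, c1=0, c2=1)
[Jacobi] macro 2: S0 reads c2=1 → after 2×micro: 3; S1 reads c0=3 → after 1×micro: -2; S2 reads c1=0 → after 1×micro: 2 ⇒ (c0=3, c1=-2, c2=2)
[Jacobi] macro 3: S0 reads c2=2 → after 2×micro: 5; S1 reads c0=3 → after 1×micro: -2; S2 reads c1=-2 → after 1×micro: 2 ⇒ (c0=5, c1=-2, c2=2)
[Jacobi] macro 4: S0 reads c2=2 → after 2×micro: 5; S1 reads c0=5 → after 1×micro: -2; S2 reads c1=-2 → after 1×micro: 2 ⇒ (c0=5, c1=-2, c2=2)
[Gauss-Seidel] macro 1: S0 reads c2=1 → after 2×micro: 3; S1 reads c0=3 → after 1×micro: -2; S2 reads c1=-2 → after 1×micro: 1 ⇒ (c0=3, c1=-2, c2=1)
[Gauss-Seidel] macro 2: S0 reads c2=1 → after 2×micro: 3; S1 reads c0=3 → after 1×micro: -2; S2 reads c1=-2 → after 1×micro: 1 ⇒ (c0=3, c1=-2, c2=1)
[Gauss-Seidel] macro 3: S0 reads c2=1 → after 2×micro: 3; S1 reads c0=3 → after 1×micro: -2; S2 reads c1=-2 → after 1×micro: 1 ⇒ (c0=3, c1=-2, c2=1)
[Gauss-Seidel] macro 4: S0 reads c2=1 → after 2×micro: 3; S1 reads c0=3 → after 1×micro: -2; S2 reads c1=-2 → after 1×micro: 1 ⇒ (c0=3, c1=-2, c2=1)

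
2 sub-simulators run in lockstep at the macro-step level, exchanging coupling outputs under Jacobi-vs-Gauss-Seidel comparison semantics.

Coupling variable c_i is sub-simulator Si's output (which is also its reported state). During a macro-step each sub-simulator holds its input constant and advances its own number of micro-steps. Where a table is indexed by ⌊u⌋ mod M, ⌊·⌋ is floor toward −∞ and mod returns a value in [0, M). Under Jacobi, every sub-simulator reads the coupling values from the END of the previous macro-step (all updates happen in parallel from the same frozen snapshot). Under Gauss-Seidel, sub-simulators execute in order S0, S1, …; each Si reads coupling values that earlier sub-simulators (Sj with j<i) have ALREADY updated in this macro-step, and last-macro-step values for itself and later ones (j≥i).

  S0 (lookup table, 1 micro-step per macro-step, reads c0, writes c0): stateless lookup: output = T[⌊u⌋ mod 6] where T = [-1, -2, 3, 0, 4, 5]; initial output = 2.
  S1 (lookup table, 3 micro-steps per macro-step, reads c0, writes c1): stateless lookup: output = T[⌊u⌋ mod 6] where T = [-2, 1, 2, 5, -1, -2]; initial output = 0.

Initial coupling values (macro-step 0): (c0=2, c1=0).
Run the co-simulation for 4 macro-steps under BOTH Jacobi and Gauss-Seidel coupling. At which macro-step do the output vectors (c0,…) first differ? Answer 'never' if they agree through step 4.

first divergence at macro-step: 1

[Jacobi] macro 1: S0 reads c0=2 → after 1×micro: 3; S1 reads c0=2 → after 3×micro: 2 ⇒ (c0=3, c1=2)
[Jacobi] macro 2: S0 reads c0=3 → after 1×micro: 0; S1 reads c0=3 → after 3×micro: 5 ⇒ (c0=0, c1=5)
[Jacobi] macro 3: S0 reads c0=0 → after 1×micro: -1; S1 reads c0=0 → after 3×micro: -2 ⇒ (c0=-1, c1=-2)
[Jacobi] macro 4: S0 reads c0=-1 → after 1×micro: 5; S1 reads c0=-1 → after 3×micro: -2 ⇒ (c0=5, c1=-2)
[Gauss-Seidel] macro 1: S0 reads c0=2 → after 1×micro: 3; S1 reads c0=3 → after 3×micro: 5 ⇒ (c0=3, c1=5)
[Gauss-Seidel] macro 2: S0 reads c0=3 → after 1×micro: 0; S1 reads c0=0 → after 3×micro: -2 ⇒ (c0=0, c1=-2)
[Gauss-Seidel] macro 3: S0 reads c0=0 → after 1×micro: -1; S1 reads c0=-1 → after 3×micro: -2 ⇒ (c0=-1, c1=-2)
[Gauss-Seidel] macro 4: S0 reads c0=-1 → after 1×micro: 5; S1 reads c0=5 → after 3×micro: -2 ⇒ (c0=5, c1=-2)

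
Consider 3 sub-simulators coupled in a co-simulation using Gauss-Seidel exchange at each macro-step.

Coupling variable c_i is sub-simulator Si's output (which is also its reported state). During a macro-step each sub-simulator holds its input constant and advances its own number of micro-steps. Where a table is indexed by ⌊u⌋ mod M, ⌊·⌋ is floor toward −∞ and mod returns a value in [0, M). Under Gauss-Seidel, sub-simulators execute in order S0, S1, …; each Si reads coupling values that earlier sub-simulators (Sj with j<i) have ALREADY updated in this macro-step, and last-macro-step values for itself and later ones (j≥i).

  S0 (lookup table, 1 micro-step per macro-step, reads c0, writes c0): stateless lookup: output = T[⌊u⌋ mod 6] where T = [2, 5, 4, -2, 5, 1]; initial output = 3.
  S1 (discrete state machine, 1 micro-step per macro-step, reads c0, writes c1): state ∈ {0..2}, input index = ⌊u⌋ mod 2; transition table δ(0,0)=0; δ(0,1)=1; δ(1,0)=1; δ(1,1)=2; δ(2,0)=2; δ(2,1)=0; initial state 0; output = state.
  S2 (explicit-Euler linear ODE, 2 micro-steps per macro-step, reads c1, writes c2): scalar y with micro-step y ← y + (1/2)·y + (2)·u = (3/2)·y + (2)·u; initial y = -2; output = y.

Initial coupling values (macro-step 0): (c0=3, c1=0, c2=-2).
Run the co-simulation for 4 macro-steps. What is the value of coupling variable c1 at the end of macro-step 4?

c1 at macro-step 4 = 0

macro 1: S0 reads c0=3 → after 1×micro: -2; S1 reads c0=-2 → after 1×micro: 0; S2 reads c1=0 → after 2×micro: -9/2 ⇒ (c0=-2, c1=0, c2=-9/2)
macro 2: S0 reads c0=-2 → after 1×micro: 5; S1 reads c0=5 → after 1×micro: 1; S2 reads c1=1 → after 2×micro: -41/8 ⇒ (c0=5, c1=1, c2=-41/8)
macro 3: S0 reads c0=5 → after 1×micro: 1; S1 reads c0=1 → after 1×micro: 2; S2 reads c1=2 → after 2×micro: -49/32 ⇒ (c0=1, c1=2, c2=-49/32)
macro 4: S0 reads c0=1 → after 1×micro: 5; S1 reads c0=5 → after 1×micro: 0; S2 reads c1=0 → after 2×micro: -441/128 ⇒ (c0=5, c1=0, c2=-441/128)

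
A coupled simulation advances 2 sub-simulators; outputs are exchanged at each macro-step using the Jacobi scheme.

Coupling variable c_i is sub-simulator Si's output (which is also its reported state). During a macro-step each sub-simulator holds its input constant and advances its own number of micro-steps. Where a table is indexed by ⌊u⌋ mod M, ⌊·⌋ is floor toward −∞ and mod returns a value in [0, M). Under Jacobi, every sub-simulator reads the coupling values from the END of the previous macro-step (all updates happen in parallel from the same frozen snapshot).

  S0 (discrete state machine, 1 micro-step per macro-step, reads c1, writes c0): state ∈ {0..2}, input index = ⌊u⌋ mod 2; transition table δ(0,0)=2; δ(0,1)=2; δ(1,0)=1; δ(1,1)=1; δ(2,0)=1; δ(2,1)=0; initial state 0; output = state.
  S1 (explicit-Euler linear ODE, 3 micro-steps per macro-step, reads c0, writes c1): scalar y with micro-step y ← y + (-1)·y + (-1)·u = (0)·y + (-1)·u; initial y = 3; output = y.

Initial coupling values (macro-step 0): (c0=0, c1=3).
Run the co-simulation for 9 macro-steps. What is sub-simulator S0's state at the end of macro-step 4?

macro 1: S0 reads c1=3 → after 1×micro: 2; S1 reads c0=0 → after 3×micro: 0 ⇒ (c0=2, c1=0)
macro 2: S0 reads c1=0 → after 1×micro: 1; S1 reads c0=2 → after 3×micro: -2 ⇒ (c0=1, c1=-2)
macro 3: S0 reads c1=-2 → after 1×micro: 1; S1 reads c0=1 → after 3×micro: -1 ⇒ (c0=1, c1=-1)
macro 4: S0 reads c1=-1 → after 1×micro: 1; S1 reads c0=1 → after 3×micro: -1 ⇒ (c0=1, c1=-1)
macro 5: S0 reads c1=-1 → after 1×micro: 1; S1 reads c0=1 → after 3×micro: -1 ⇒ (c0=1, c1=-1)
macro 6: S0 reads c1=-1 → after 1×micro: 1; S1 reads c0=1 → after 3×micro: -1 ⇒ (c0=1, c1=-1)
macro 7: S0 reads c1=-1 → after 1×micro: 1; S1 reads c0=1 → after 3×micro: -1 ⇒ (c0=1, c1=-1)
macro 8: S0 reads c1=-1 → after 1×micro: 1; S1 reads c0=1 → after 3×micro: -1 ⇒ (c0=1, c1=-1)
macro 9: S0 reads c1=-1 → after 1×micro: 1; S1 reads c0=1 → after 3×micro: -1 ⇒ (c0=1, c1=-1)

S0 state at macro-step 4 = 1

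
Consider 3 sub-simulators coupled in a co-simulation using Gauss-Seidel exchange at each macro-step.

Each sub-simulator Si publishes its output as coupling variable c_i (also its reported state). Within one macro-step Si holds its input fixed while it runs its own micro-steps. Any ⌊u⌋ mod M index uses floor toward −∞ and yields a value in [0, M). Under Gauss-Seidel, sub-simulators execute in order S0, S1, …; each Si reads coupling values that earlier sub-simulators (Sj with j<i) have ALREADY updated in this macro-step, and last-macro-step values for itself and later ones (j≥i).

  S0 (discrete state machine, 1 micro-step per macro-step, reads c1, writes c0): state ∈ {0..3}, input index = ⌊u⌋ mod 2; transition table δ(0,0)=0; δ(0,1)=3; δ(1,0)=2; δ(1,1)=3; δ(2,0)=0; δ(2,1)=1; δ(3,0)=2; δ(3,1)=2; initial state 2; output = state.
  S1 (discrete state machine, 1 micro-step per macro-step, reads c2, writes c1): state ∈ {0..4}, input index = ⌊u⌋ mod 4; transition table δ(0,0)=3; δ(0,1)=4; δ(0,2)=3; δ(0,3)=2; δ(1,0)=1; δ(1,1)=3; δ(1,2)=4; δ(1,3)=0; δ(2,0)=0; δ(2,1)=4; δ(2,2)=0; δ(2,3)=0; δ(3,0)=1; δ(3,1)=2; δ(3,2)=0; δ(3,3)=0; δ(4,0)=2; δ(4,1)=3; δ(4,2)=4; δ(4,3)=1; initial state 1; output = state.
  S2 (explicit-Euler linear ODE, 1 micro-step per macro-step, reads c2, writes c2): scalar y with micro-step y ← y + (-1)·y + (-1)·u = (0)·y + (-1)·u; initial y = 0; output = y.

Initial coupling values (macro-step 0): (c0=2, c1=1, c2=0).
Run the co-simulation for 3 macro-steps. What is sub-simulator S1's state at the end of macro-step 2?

S1 state at macro-step 2 = 1

macro 1: S0 reads c1=1 → after 1×micro: 1; S1 reads c2=0 → after 1×micro: 1; S2 reads c2=0 → after 1×micro: 0 ⇒ (c0=1, c1=1, c2=0)
macro 2: S0 reads c1=1 → after 1×micro: 3; S1 reads c2=0 → after 1×micro: 1; S2 reads c2=0 → after 1×micro: 0 ⇒ (c0=3, c1=1, c2=0)
macro 3: S0 reads c1=1 → after 1×micro: 2; S1 reads c2=0 → after 1×micro: 1; S2 reads c2=0 → after 1×micro: 0 ⇒ (c0=2, c1=1, c2=0)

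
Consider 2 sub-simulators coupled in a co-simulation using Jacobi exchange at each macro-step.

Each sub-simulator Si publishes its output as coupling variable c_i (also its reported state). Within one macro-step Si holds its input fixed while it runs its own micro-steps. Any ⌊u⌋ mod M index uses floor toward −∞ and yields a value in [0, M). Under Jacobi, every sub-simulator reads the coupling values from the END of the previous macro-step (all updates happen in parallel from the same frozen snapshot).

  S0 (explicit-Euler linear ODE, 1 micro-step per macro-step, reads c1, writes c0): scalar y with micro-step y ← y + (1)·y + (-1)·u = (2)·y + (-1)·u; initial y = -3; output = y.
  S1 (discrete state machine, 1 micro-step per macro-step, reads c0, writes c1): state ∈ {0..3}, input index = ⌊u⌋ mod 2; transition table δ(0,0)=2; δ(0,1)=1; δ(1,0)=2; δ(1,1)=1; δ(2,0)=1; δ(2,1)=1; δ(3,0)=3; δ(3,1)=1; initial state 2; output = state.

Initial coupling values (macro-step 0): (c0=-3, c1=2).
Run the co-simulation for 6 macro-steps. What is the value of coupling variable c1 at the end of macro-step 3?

macro 1: S0 reads c1=2 → after 1×micro: -8; S1 reads c0=-3 → after 1×micro: 1 ⇒ (c0=-8, c1=1)
macro 2: S0 reads c1=1 → after 1×micro: -17; S1 reads c0=-8 → after 1×micro: 2 ⇒ (c0=-17, c1=2)
macro 3: S0 reads c1=2 → after 1×micro: -36; S1 reads c0=-17 → after 1×micro: 1 ⇒ (c0=-36, c1=1)
macro 4: S0 reads c1=1 → after 1×micro: -73; S1 reads c0=-36 → after 1×micro: 2 ⇒ (c0=-73, c1=2)
macro 5: S0 reads c1=2 → after 1×micro: -148; S1 reads c0=-73 → after 1×micro: 1 ⇒ (c0=-148, c1=1)
macro 6: S0 reads c1=1 → after 1×micro: -297; S1 reads c0=-148 → after 1×micro: 2 ⇒ (c0=-297, c1=2)

c1 at macro-step 3 = 1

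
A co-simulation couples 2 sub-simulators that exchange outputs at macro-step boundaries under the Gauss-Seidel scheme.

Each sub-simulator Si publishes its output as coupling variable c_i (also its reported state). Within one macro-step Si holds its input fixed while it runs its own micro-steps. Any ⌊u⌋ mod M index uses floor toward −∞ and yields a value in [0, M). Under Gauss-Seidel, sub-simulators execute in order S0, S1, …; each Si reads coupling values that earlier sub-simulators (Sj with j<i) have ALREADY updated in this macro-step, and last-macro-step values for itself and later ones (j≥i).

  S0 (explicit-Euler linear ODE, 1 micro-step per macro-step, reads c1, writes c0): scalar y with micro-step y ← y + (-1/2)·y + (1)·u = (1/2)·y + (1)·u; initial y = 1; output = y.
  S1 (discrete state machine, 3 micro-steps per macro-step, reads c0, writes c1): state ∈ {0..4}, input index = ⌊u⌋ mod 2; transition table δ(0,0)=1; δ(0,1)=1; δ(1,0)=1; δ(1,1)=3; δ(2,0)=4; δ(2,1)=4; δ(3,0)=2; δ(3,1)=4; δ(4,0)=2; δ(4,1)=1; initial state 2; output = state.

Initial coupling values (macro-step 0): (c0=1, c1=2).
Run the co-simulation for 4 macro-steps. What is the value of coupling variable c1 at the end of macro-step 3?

c1 at macro-step 3 = 2

macro 1: S0 reads c1=2 → after 1×micro: 5/2; S1 reads c0=5/2 → after 3×micro: 4 ⇒ (c0=5/2, c1=4)
macro 2: S0 reads c1=4 → after 1×micro: 21/4; S1 reads c0=21/4 → after 3×micro: 4 ⇒ (c0=21/4, c1=4)
macro 3: S0 reads c1=4 → after 1×micro: 53/8; S1 reads c0=53/8 → after 3×micro: 2 ⇒ (c0=53/8, c1=2)
macro 4: S0 reads c1=2 → after 1×micro: 85/16; S1 reads c0=85/16 → after 3×micro: 3 ⇒ (c0=85/16, c1=3)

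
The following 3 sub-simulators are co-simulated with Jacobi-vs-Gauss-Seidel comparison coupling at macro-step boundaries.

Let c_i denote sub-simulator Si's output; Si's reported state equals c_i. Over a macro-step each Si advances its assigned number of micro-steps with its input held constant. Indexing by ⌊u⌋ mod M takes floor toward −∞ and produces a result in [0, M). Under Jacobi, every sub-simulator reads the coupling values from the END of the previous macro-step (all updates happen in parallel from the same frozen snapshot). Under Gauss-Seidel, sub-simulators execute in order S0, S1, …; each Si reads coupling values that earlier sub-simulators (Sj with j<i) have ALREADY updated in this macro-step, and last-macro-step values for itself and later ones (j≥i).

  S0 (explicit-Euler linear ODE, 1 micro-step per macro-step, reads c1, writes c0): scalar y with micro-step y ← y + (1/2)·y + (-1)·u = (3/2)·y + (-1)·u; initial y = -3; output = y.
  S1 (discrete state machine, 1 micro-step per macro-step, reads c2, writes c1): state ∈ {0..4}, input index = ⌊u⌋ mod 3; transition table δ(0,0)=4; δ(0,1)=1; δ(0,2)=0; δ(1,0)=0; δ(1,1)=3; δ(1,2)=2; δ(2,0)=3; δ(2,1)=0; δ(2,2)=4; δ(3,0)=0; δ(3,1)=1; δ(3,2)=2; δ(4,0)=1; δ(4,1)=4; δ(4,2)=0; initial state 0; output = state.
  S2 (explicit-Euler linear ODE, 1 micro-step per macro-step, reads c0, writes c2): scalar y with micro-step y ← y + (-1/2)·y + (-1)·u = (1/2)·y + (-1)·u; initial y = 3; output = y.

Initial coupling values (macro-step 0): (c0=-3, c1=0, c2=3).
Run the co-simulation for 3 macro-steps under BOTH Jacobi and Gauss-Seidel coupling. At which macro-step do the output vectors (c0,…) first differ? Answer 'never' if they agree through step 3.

first divergence at macro-step: 1

[Jacobi] macro 1: S0 reads c1=0 → after 1×micro: -9/2; S1 reads c2=3 → after 1×micro: 4; S2 reads c0=-3 → after 1×micro: 9/2 ⇒ (c0=-9/2, c1=4, c2=9/2)
[Jacobi] macro 2: S0 reads c1=4 → after 1×micro: -43/4; S1 reads c2=9/2 → after 1×micro: 4; S2 reads c0=-9/2 → after 1×micro: 27/4 ⇒ (c0=-43/4, c1=4, c2=27/4)
[Jacobi] macro 3: S0 reads c1=4 → after 1×micro: -161/8; S1 reads c2=27/4 → after 1×micro: 1; S2 reads c0=-43/4 → after 1×micro: 113/8 ⇒ (c0=-161/8, c1=1, c2=113/8)
[Gauss-Seidel] macro 1: S0 reads c1=0 → after 1×micro: -9/2; S1 reads c2=3 → after 1×micro: 4; S2 reads c0=-9/2 → after 1×micro: 6 ⇒ (c0=-9/2, c1=4, c2=6)
[Gauss-Seidel] macro 2: S0 reads c1=4 → after 1×micro: -43/4; S1 reads c2=6 → after 1×micro: 1; S2 reads c0=-43/4 → after 1×micro: 55/4 ⇒ (c0=-43/4, c1=1, c2=55/4)
[Gauss-Seidel] macro 3: S0 reads c1=1 → after 1×micro: -137/8; S1 reads c2=55/4 → after 1×micro: 3; S2 reads c0=-137/8 → after 1×micro: 24 ⇒ (c0=-137/8, c1=3, c2=24)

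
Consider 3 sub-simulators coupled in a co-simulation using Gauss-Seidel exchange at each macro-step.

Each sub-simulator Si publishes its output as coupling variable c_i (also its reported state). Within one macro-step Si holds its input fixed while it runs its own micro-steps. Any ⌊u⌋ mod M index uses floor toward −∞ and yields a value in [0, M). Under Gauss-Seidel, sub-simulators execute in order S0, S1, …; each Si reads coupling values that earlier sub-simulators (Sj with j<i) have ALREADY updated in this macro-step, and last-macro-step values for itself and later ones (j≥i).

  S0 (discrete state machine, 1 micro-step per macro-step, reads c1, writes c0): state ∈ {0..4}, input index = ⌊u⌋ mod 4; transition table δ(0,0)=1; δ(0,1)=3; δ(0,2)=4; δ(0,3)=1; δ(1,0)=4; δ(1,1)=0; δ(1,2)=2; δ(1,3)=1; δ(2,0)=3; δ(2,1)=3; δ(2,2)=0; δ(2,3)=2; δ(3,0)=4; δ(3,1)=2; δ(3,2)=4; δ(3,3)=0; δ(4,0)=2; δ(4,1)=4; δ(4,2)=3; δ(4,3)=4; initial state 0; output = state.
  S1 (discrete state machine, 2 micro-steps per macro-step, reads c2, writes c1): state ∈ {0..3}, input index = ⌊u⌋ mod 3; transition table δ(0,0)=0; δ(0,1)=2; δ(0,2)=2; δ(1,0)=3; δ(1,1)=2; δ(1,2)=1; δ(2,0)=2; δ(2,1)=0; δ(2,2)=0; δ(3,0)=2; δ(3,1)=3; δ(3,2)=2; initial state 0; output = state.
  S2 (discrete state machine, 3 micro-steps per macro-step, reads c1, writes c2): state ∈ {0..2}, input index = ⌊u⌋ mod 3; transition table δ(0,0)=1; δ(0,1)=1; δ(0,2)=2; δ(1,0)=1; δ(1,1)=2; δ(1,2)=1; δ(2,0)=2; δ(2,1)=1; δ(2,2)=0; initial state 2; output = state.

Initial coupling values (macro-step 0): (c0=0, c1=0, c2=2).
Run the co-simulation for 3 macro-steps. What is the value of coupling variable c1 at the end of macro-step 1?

c1 at macro-step 1 = 0

macro 1: S0 reads c1=0 → after 1×micro: 1; S1 reads c2=2 → after 2×micro: 0; S2 reads c1=0 → after 3×micro: 2 ⇒ (c0=1, c1=0, c2=2)
macro 2: S0 reads c1=0 → after 1×micro: 4; S1 reads c2=2 → after 2×micro: 0; S2 reads c1=0 → after 3×micro: 2 ⇒ (c0=4, c1=0, c2=2)
macro 3: S0 reads c1=0 → after 1×micro: 2; S1 reads c2=2 → after 2×micro: 0; S2 reads c1=0 → after 3×micro: 2 ⇒ (c0=2, c1=0, c2=2)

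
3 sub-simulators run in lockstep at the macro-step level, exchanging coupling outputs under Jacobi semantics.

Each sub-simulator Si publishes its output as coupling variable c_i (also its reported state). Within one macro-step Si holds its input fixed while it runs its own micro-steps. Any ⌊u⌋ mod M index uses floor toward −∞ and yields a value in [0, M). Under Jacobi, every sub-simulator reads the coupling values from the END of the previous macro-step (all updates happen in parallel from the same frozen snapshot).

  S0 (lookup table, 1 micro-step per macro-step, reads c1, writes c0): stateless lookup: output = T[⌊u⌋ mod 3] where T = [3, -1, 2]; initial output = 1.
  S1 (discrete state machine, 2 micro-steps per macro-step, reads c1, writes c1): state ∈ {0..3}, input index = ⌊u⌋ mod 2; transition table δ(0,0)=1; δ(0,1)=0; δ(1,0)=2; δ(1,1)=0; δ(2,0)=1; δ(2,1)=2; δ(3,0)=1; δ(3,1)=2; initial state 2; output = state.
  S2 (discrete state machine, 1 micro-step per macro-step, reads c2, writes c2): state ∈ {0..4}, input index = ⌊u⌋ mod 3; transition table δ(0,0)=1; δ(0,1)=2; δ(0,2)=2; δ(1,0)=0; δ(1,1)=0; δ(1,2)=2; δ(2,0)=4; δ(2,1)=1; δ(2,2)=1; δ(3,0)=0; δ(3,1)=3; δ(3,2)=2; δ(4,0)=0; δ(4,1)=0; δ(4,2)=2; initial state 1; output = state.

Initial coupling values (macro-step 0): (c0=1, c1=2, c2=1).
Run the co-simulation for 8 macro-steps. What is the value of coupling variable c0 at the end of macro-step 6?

macro 1: S0 reads c1=2 → after 1×micro: 2; S1 reads c1=2 → after 2×micro: 2; S2 reads c2=1 → after 1×micro: 0 ⇒ (c0=2, c1=2, c2=0)
macro 2: S0 reads c1=2 → after 1×micro: 2; S1 reads c1=2 → after 2×micro: 2; S2 reads c2=0 → after 1×micro: 1 ⇒ (c0=2, c1=2, c2=1)
macro 3: S0 reads c1=2 → after 1×micro: 2; S1 reads c1=2 → after 2×micro: 2; S2 reads c2=1 → after 1×micro: 0 ⇒ (c0=2, c1=2, c2=0)
macro 4: S0 reads c1=2 → after 1×micro: 2; S1 reads c1=2 → after 2×micro: 2; S2 reads c2=0 → after 1×micro: 1 ⇒ (c0=2, c1=2, c2=1)
macro 5: S0 reads c1=2 → after 1×micro: 2; S1 reads c1=2 → after 2×micro: 2; S2 reads c2=1 → after 1×micro: 0 ⇒ (c0=2, c1=2, c2=0)
macro 6: S0 reads c1=2 → after 1×micro: 2; S1 reads c1=2 → after 2×micro: 2; S2 reads c2=0 → after 1×micro: 1 ⇒ (c0=2, c1=2, c2=1)
macro 7: S0 reads c1=2 → after 1×micro: 2; S1 reads c1=2 → after 2×micro: 2; S2 reads c2=1 → after 1×micro: 0 ⇒ (c0=2, c1=2, c2=0)
macro 8: S0 reads c1=2 → after 1×micro: 2; S1 reads c1=2 → after 2×micro: 2; S2 reads c2=0 → after 1×micro: 1 ⇒ (c0=2, c1=2, c2=1)

c0 at macro-step 6 = 2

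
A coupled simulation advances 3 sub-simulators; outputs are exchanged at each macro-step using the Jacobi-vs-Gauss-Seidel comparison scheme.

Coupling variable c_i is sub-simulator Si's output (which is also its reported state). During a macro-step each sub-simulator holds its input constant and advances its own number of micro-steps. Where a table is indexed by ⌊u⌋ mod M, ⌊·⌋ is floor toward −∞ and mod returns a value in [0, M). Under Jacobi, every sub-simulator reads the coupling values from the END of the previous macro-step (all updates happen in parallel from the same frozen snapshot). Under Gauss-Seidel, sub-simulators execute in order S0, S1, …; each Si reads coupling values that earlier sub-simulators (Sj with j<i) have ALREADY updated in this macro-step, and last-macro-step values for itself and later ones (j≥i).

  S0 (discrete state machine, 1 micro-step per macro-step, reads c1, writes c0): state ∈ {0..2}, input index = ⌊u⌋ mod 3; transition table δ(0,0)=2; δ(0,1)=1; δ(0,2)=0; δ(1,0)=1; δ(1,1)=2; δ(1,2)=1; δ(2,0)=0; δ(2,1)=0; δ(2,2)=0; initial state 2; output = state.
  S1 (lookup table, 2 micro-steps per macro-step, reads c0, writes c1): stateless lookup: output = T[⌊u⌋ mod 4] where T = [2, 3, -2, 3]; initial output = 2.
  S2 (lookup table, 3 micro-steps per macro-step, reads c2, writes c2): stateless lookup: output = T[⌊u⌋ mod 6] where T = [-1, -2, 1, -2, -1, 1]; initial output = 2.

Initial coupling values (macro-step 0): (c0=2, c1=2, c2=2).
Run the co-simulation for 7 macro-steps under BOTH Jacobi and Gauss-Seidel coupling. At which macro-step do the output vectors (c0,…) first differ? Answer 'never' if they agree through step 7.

[Jacobi] macro 1: S0 reads c1=2 → after 1×micro: 0; S1 reads c0=2 → after 2×micro: -2; S2 reads c2=2 → after 3×micro: 1 ⇒ (c0=0, c1=-2, c2=1)
[Jacobi] macro 2: S0 reads c1=-2 → after 1×micro: 1; S1 reads c0=0 → after 2×micro: 2; S2 reads c2=1 → after 3×micro: -2 ⇒ (c0=1, c1=2, c2=-2)
[Jacobi] macro 3: S0 reads c1=2 → after 1×micro: 1; S1 reads c0=1 → after 2×micro: 3; S2 reads c2=-2 → after 3×micro: -1 ⇒ (c0=1, c1=3, c2=-1)
[Jacobi] macro 4: S0 reads c1=3 → after 1×micro: 1; S1 reads c0=1 → after 2×micro: 3; S2 reads c2=-1 → after 3×micro: 1 ⇒ (c0=1, c1=3, c2=1)
[Jacobi] macro 5: S0 reads c1=3 → after 1×micro: 1; S1 reads c0=1 → after 2×micro: 3; S2 reads c2=1 → after 3×micro: -2 ⇒ (c0=1, c1=3, c2=-2)
[Jacobi] macro 6: S0 reads c1=3 → after 1×micro: 1; S1 reads c0=1 → after 2×micro: 3; S2 reads c2=-2 → after 3×micro: -1 ⇒ (c0=1, c1=3, c2=-1)
[Jacobi] macro 7: S0 reads c1=3 → after 1×micro: 1; S1 reads c0=1 → after 2×micro: 3; S2 reads c2=-1 → after 3×micro: 1 ⇒ (c0=1, c1=3, c2=1)
[Gauss-Seidel] macro 1: S0 reads c1=2 → after 1×micro: 0; S1 reads c0=0 → after 2×micro: 2; S2 reads c2=2 → after 3×micro: 1 ⇒ (c0=0, c1=2, c2=1)
[Gauss-Seidel] macro 2: S0 reads c1=2 → after 1×micro: 0; S1 reads c0=0 → after 2×micro: 2; S2 reads c2=1 → after 3×micro: -2 ⇒ (c0=0, c1=2, c2=-2)
[Gauss-Seidel] macro 3: S0 reads c1=2 → after 1×micro: 0; S1 reads c0=0 → after 2×micro: 2; S2 reads c2=-2 → after 3×micro: -1 ⇒ (c0=0, c1=2, c2=-1)
[Gauss-Seidel] macro 4: S0 reads c1=2 → after 1×micro: 0; S1 reads c0=0 → after 2×micro: 2; S2 reads c2=-1 → after 3×micro: 1 ⇒ (c0=0, c1=2, c2=1)
[Gauss-Seidel] macro 5: S0 reads c1=2 → after 1×micro: 0; S1 reads c0=0 → after 2×micro: 2; S2 reads c2=1 → after 3×micro: -2 ⇒ (c0=0, c1=2, c2=-2)
[Gauss-Seidel] macro 6: S0 reads c1=2 → after 1×micro: 0; S1 reads c0=0 → after 2×micro: 2; S2 reads c2=-2 → after 3×micro: -1 ⇒ (c0=0, c1=2, c2=-1)
[Gauss-Seidel] macro 7: S0 reads c1=2 → after 1×micro: 0; S1 reads c0=0 → after 2×micro: 2; S2 reads c2=-1 → after 3×micro: 1 ⇒ (c0=0, c1=2, c2=1)

first divergence at macro-step: 1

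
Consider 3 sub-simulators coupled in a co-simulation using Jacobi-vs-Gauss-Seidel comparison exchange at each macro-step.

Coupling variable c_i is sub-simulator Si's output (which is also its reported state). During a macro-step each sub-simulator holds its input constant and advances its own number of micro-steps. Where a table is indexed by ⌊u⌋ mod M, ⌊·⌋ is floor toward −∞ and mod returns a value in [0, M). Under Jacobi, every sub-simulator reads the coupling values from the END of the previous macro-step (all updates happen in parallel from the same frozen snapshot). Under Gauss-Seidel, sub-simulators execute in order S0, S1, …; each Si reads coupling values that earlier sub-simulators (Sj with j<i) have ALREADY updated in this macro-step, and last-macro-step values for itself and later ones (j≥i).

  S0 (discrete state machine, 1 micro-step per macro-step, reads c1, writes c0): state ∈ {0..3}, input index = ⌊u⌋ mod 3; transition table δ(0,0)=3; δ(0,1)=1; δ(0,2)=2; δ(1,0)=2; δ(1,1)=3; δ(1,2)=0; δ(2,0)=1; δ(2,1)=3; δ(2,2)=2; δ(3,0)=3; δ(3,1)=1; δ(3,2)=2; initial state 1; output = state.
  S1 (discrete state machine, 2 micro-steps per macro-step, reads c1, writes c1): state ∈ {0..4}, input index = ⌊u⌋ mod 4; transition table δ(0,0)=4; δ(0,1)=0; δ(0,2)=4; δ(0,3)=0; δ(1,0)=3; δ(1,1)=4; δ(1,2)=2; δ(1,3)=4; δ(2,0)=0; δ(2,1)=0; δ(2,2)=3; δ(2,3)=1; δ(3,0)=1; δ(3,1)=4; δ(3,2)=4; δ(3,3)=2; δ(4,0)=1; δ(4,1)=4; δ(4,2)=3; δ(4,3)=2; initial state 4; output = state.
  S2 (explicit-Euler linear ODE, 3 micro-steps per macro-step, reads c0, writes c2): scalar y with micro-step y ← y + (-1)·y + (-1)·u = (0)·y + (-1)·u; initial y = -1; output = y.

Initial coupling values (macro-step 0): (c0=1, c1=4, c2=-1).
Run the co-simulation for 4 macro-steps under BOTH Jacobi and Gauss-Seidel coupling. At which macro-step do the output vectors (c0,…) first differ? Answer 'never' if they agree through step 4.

first divergence at macro-step: 1

[Jacobi] macro 1: S0 reads c1=4 → after 1×micro: 3; S1 reads c1=4 → after 2×micro: 3; S2 reads c0=1 → after 3×micro: -1 ⇒ (c0=3, c1=3, c2=-1)
[Jacobi] macro 2: S0 reads c1=3 → after 1×micro: 3; S1 reads c1=3 → after 2×micro: 1; S2 reads c0=3 → after 3×micro: -3 ⇒ (c0=3, c1=1, c2=-3)
[Jacobi] macro 3: S0 reads c1=1 → after 1×micro: 1; S1 reads c1=1 → after 2×micro: 4; S2 reads c0=3 → after 3×micro: -3 ⇒ (c0=1, c1=4, c2=-3)
[Jacobi] macro 4: S0 reads c1=4 → after 1×micro: 3; S1 reads c1=4 → after 2×micro: 3; S2 reads c0=1 → after 3×micro: -1 ⇒ (c0=3, c1=3, c2=-1)
[Gauss-Seidel] macro 1: S0 reads c1=4 → after 1×micro: 3; S1 reads c1=4 → after 2×micro: 3; S2 reads c0=3 → after 3×micro: -3 ⇒ (c0=3, c1=3, c2=-3)
[Gauss-Seidel] macro 2: S0 reads c1=3 → after 1×micro: 3; S1 reads c1=3 → after 2×micro: 1; S2 reads c0=3 → after 3×micro: -3 ⇒ (c0=3, c1=1, c2=-3)
[Gauss-Seidel] macro 3: S0 reads c1=1 → after 1×micro: 1; S1 reads c1=1 → after 2×micro: 4; S2 reads c0=1 → after 3×micro: -1 ⇒ (c0=1, c1=4, c2=-1)
[Gauss-Seidel] macro 4: S0 reads c1=4 → after 1×micro: 3; S1 reads c1=4 → after 2×micro: 3; S2 reads c0=3 → after 3×micro: -3 ⇒ (c0=3, c1=3, c2=-3)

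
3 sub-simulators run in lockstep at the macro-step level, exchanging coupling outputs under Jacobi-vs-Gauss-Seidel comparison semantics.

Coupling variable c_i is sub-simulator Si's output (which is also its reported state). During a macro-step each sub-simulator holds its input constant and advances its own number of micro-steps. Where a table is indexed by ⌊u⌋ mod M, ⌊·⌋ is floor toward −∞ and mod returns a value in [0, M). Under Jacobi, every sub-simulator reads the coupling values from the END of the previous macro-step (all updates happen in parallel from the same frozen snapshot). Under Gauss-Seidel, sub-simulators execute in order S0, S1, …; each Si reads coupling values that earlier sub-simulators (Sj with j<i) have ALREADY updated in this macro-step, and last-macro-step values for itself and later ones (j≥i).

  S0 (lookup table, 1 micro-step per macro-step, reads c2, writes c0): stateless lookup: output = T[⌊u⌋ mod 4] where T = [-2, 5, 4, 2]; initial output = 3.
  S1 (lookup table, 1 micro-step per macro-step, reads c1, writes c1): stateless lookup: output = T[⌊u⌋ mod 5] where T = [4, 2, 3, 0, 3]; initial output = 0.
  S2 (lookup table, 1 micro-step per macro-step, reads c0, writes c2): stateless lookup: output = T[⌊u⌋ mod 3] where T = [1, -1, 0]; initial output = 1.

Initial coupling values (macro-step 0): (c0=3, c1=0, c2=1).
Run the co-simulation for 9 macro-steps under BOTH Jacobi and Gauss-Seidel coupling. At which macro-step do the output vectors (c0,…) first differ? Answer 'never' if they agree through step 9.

[Jacobi] macro 1: S0 reads c2=1 → after 1×micro: 5; S1 reads c1=0 → after 1×micro: 4; S2 reads c0=3 → after 1×micro: 1 ⇒ (c0=5, c1=4, c2=1)
[Jacobi] macro 2: S0 reads c2=1 → after 1×micro: 5; S1 reads c1=4 → after 1×micro: 3; S2 reads c0=5 → after 1×micro: 0 ⇒ (c0=5, c1=3, c2=0)
[Jacobi] macro 3: S0 reads c2=0 → after 1×micro: -2; S1 reads c1=3 → after 1×micro: 0; S2 reads c0=5 → after 1×micro: 0 ⇒ (c0=-2, c1=0, c2=0)
[Jacobi] macro 4: S0 reads c2=0 → after 1×micro: -2; S1 reads c1=0 → after 1×micro: 4; S2 reads c0=-2 → after 1×micro: -1 ⇒ (c0=-2, c1=4, c2=-1)
[Jacobi] macro 5: S0 reads c2=-1 → after 1×micro: 2; S1 reads c1=4 → after 1×micro: 3; S2 reads c0=-2 → after 1×micro: -1 ⇒ (c0=2, c1=3, c2=-1)
[Jacobi] macro 6: S0 reads c2=-1 → after 1×micro: 2; S1 reads c1=3 → after 1×micro: 0; S2 reads c0=2 → after 1×micro: 0 ⇒ (c0=2, c1=0, c2=0)
[Jacobi] macro 7: S0 reads c2=0 → after 1×micro: -2; S1 reads c1=0 → after 1×micro: 4; S2 reads c0=2 → after 1×micro: 0 ⇒ (c0=-2, c1=4, c2=0)
[Jacobi] macro 8: S0 reads c2=0 → after 1×micro: -2; S1 reads c1=4 → after 1×micro: 3; S2 reads c0=-2 → after 1×micro: -1 ⇒ (c0=-2, c1=3, c2=-1)
[Jacobi] macro 9: S0 reads c2=-1 → after 1×micro: 2; S1 reads c1=3 → after 1×micro: 0; S2 reads c0=-2 → after 1×micro: -1 ⇒ (c0=2, c1=0, c2=-1)
[Gauss-Seidel] macro 1: S0 reads c2=1 → after 1×micro: 5; S1 reads c1=0 → after 1×micro: 4; S2 reads c0=5 → after 1×micro: 0 ⇒ (c0=5, c1=4, c2=0)
[Gauss-Seidel] macro 2: S0 reads c2=0 → after 1×micro: -2; S1 reads c1=4 → after 1×micro: 3; S2 reads c0=-2 → after 1×micro: -1 ⇒ (c0=-2, c1=3, c2=-1)
[Gauss-Seidel] macro 3: S0 reads c2=-1 → after 1×micro: 2; S1 reads c1=3 → after 1×micro: 0; S2 reads c0=2 → after 1×micro: 0 ⇒ (c0=2, c1=0, c2=0)
[Gauss-Seidel] macro 4: S0 reads c2=0 → after 1×micro: -2; S1 reads c1=0 → after 1×micro: 4; S2 reads c0=-2 → after 1×micro: -1 ⇒ (c0=-2, c1=4, c2=-1)
[Gauss-Seidel] macro 5: S0 reads c2=-1 → after 1×micro: 2; S1 reads c1=4 → after 1×micro: 3; S2 reads c0=2 → after 1×micro: 0 ⇒ (c0=2, c1=3, c2=0)
[Gauss-Seidel] macro 6: S0 reads c2=0 → after 1×micro: -2; S1 reads c1=3 → after 1×micro: 0; S2 reads c0=-2 → after 1×micro: -1 ⇒ (c0=-2, c1=0, c2=-1)
[Gauss-Seidel] macro 7: S0 reads c2=-1 → after 1×micro: 2; S1 reads c1=0 → after 1×micro: 4; S2 reads c0=2 → after 1×micro: 0 ⇒ (c0=2, c1=4, c2=0)
[Gauss-Seidel] macro 8: S0 reads c2=0 → after 1×micro: -2; S1 reads c1=4 → after 1×micro: 3; S2 reads c0=-2 → after 1×micro: -1 ⇒ (c0=-2, c1=3, c2=-1)
[Gauss-Seidel] macro 9: S0 reads c2=-1 → after 1×micro: 2; S1 reads c1=3 → after 1×micro: 0; S2 reads c0=2 → after 1×micro: 0 ⇒ (c0=2, c1=0, c2=0)

first divergence at macro-step: 1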